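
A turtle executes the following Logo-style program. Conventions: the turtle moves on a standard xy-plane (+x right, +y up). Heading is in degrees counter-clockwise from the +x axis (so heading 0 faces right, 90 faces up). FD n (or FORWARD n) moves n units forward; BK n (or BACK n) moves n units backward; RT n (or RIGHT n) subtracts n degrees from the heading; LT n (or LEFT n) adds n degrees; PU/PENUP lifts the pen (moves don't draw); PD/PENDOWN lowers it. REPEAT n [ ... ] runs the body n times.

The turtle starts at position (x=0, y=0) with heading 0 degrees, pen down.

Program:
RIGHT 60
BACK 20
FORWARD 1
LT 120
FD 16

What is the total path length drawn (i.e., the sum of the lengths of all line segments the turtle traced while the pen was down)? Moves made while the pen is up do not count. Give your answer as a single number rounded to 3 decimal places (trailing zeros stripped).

Executing turtle program step by step:
Start: pos=(0,0), heading=0, pen down
RT 60: heading 0 -> 300
BK 20: (0,0) -> (-10,17.321) [heading=300, draw]
FD 1: (-10,17.321) -> (-9.5,16.454) [heading=300, draw]
LT 120: heading 300 -> 60
FD 16: (-9.5,16.454) -> (-1.5,30.311) [heading=60, draw]
Final: pos=(-1.5,30.311), heading=60, 3 segment(s) drawn

Segment lengths:
  seg 1: (0,0) -> (-10,17.321), length = 20
  seg 2: (-10,17.321) -> (-9.5,16.454), length = 1
  seg 3: (-9.5,16.454) -> (-1.5,30.311), length = 16
Total = 37

Answer: 37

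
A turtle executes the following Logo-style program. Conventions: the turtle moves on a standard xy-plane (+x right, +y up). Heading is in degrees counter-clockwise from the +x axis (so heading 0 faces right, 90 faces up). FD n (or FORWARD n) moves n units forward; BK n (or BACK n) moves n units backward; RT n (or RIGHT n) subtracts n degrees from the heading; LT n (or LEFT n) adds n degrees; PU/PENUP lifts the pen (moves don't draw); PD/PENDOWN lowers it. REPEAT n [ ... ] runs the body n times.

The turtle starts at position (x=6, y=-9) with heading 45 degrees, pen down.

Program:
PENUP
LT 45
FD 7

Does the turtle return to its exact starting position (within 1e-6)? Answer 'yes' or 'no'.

Answer: no

Derivation:
Executing turtle program step by step:
Start: pos=(6,-9), heading=45, pen down
PU: pen up
LT 45: heading 45 -> 90
FD 7: (6,-9) -> (6,-2) [heading=90, move]
Final: pos=(6,-2), heading=90, 0 segment(s) drawn

Start position: (6, -9)
Final position: (6, -2)
Distance = 7; >= 1e-6 -> NOT closed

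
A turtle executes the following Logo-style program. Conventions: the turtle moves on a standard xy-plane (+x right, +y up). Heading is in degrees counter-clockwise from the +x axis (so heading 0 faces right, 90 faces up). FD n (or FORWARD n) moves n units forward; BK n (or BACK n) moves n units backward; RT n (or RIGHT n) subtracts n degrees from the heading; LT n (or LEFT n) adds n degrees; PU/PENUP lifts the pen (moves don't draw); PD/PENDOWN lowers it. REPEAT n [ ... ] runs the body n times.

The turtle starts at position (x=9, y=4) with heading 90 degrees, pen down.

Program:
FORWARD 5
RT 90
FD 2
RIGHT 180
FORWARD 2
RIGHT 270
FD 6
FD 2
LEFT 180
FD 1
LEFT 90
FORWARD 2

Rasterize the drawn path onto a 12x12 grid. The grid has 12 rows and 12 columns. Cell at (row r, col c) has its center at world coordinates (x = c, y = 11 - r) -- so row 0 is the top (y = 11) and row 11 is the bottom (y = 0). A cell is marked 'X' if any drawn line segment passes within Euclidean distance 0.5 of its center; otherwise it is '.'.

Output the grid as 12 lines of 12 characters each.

Answer: ............
............
.........XXX
.........X..
.........X..
.........X..
.........X..
.........X..
.........X..
.......XXX..
.........X..
............

Derivation:
Segment 0: (9,4) -> (9,9)
Segment 1: (9,9) -> (11,9)
Segment 2: (11,9) -> (9,9)
Segment 3: (9,9) -> (9,3)
Segment 4: (9,3) -> (9,1)
Segment 5: (9,1) -> (9,2)
Segment 6: (9,2) -> (7,2)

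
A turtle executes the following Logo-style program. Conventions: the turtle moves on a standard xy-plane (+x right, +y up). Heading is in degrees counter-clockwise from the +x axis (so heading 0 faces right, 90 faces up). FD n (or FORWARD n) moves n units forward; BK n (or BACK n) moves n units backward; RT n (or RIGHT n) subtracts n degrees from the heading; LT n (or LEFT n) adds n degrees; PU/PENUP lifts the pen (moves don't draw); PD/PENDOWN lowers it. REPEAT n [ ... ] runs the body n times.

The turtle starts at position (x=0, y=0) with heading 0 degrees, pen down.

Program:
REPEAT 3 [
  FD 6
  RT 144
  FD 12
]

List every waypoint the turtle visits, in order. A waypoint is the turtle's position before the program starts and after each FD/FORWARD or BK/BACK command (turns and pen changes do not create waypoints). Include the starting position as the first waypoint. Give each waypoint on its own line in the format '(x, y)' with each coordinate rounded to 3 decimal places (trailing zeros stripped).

Executing turtle program step by step:
Start: pos=(0,0), heading=0, pen down
REPEAT 3 [
  -- iteration 1/3 --
  FD 6: (0,0) -> (6,0) [heading=0, draw]
  RT 144: heading 0 -> 216
  FD 12: (6,0) -> (-3.708,-7.053) [heading=216, draw]
  -- iteration 2/3 --
  FD 6: (-3.708,-7.053) -> (-8.562,-10.58) [heading=216, draw]
  RT 144: heading 216 -> 72
  FD 12: (-8.562,-10.58) -> (-4.854,0.833) [heading=72, draw]
  -- iteration 3/3 --
  FD 6: (-4.854,0.833) -> (-3,6.539) [heading=72, draw]
  RT 144: heading 72 -> 288
  FD 12: (-3,6.539) -> (0.708,-4.874) [heading=288, draw]
]
Final: pos=(0.708,-4.874), heading=288, 6 segment(s) drawn
Waypoints (7 total):
(0, 0)
(6, 0)
(-3.708, -7.053)
(-8.562, -10.58)
(-4.854, 0.833)
(-3, 6.539)
(0.708, -4.874)

Answer: (0, 0)
(6, 0)
(-3.708, -7.053)
(-8.562, -10.58)
(-4.854, 0.833)
(-3, 6.539)
(0.708, -4.874)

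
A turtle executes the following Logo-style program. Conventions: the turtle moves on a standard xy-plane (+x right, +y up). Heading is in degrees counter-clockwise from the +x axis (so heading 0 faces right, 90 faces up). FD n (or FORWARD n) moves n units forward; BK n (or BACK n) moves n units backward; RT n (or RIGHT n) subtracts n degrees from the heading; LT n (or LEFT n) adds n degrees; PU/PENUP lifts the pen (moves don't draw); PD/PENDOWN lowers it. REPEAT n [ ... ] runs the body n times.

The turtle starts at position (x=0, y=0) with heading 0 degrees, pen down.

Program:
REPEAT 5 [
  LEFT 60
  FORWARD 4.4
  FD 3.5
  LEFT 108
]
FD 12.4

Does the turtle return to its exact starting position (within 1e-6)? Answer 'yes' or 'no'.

Executing turtle program step by step:
Start: pos=(0,0), heading=0, pen down
REPEAT 5 [
  -- iteration 1/5 --
  LT 60: heading 0 -> 60
  FD 4.4: (0,0) -> (2.2,3.811) [heading=60, draw]
  FD 3.5: (2.2,3.811) -> (3.95,6.842) [heading=60, draw]
  LT 108: heading 60 -> 168
  -- iteration 2/5 --
  LT 60: heading 168 -> 228
  FD 4.4: (3.95,6.842) -> (1.006,3.572) [heading=228, draw]
  FD 3.5: (1.006,3.572) -> (-1.336,0.971) [heading=228, draw]
  LT 108: heading 228 -> 336
  -- iteration 3/5 --
  LT 60: heading 336 -> 36
  FD 4.4: (-1.336,0.971) -> (2.224,3.557) [heading=36, draw]
  FD 3.5: (2.224,3.557) -> (5.055,5.614) [heading=36, draw]
  LT 108: heading 36 -> 144
  -- iteration 4/5 --
  LT 60: heading 144 -> 204
  FD 4.4: (5.055,5.614) -> (1.036,3.825) [heading=204, draw]
  FD 3.5: (1.036,3.825) -> (-2.162,2.401) [heading=204, draw]
  LT 108: heading 204 -> 312
  -- iteration 5/5 --
  LT 60: heading 312 -> 12
  FD 4.4: (-2.162,2.401) -> (2.142,3.316) [heading=12, draw]
  FD 3.5: (2.142,3.316) -> (5.565,4.044) [heading=12, draw]
  LT 108: heading 12 -> 120
]
FD 12.4: (5.565,4.044) -> (-0.635,14.782) [heading=120, draw]
Final: pos=(-0.635,14.782), heading=120, 11 segment(s) drawn

Start position: (0, 0)
Final position: (-0.635, 14.782)
Distance = 14.796; >= 1e-6 -> NOT closed

Answer: no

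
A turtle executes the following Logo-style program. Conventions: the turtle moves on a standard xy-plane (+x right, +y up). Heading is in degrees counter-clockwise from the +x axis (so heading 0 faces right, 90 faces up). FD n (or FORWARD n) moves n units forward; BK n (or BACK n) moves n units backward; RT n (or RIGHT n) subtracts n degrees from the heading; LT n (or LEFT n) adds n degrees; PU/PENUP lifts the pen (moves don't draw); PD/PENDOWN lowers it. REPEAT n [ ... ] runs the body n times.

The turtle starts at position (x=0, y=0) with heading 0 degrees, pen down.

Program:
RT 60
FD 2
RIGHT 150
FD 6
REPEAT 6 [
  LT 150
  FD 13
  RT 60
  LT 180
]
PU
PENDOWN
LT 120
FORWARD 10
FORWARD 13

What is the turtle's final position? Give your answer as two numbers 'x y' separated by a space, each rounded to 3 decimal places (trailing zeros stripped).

Executing turtle program step by step:
Start: pos=(0,0), heading=0, pen down
RT 60: heading 0 -> 300
FD 2: (0,0) -> (1,-1.732) [heading=300, draw]
RT 150: heading 300 -> 150
FD 6: (1,-1.732) -> (-4.196,1.268) [heading=150, draw]
REPEAT 6 [
  -- iteration 1/6 --
  LT 150: heading 150 -> 300
  FD 13: (-4.196,1.268) -> (2.304,-9.99) [heading=300, draw]
  RT 60: heading 300 -> 240
  LT 180: heading 240 -> 60
  -- iteration 2/6 --
  LT 150: heading 60 -> 210
  FD 13: (2.304,-9.99) -> (-8.954,-16.49) [heading=210, draw]
  RT 60: heading 210 -> 150
  LT 180: heading 150 -> 330
  -- iteration 3/6 --
  LT 150: heading 330 -> 120
  FD 13: (-8.954,-16.49) -> (-15.454,-5.232) [heading=120, draw]
  RT 60: heading 120 -> 60
  LT 180: heading 60 -> 240
  -- iteration 4/6 --
  LT 150: heading 240 -> 30
  FD 13: (-15.454,-5.232) -> (-4.196,1.268) [heading=30, draw]
  RT 60: heading 30 -> 330
  LT 180: heading 330 -> 150
  -- iteration 5/6 --
  LT 150: heading 150 -> 300
  FD 13: (-4.196,1.268) -> (2.304,-9.99) [heading=300, draw]
  RT 60: heading 300 -> 240
  LT 180: heading 240 -> 60
  -- iteration 6/6 --
  LT 150: heading 60 -> 210
  FD 13: (2.304,-9.99) -> (-8.954,-16.49) [heading=210, draw]
  RT 60: heading 210 -> 150
  LT 180: heading 150 -> 330
]
PU: pen up
PD: pen down
LT 120: heading 330 -> 90
FD 10: (-8.954,-16.49) -> (-8.954,-6.49) [heading=90, draw]
FD 13: (-8.954,-6.49) -> (-8.954,6.51) [heading=90, draw]
Final: pos=(-8.954,6.51), heading=90, 10 segment(s) drawn

Answer: -8.954 6.51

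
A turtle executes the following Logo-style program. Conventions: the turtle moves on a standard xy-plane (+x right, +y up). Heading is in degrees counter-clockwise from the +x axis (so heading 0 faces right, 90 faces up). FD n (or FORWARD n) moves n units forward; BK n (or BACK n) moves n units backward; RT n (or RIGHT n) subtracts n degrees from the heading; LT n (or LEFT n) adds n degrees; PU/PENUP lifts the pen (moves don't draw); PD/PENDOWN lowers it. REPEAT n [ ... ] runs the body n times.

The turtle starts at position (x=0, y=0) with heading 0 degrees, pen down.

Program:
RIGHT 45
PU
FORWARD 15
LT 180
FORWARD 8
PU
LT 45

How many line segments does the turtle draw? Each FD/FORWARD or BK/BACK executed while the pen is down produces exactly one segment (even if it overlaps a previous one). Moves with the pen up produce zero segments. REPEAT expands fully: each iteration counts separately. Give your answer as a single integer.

Executing turtle program step by step:
Start: pos=(0,0), heading=0, pen down
RT 45: heading 0 -> 315
PU: pen up
FD 15: (0,0) -> (10.607,-10.607) [heading=315, move]
LT 180: heading 315 -> 135
FD 8: (10.607,-10.607) -> (4.95,-4.95) [heading=135, move]
PU: pen up
LT 45: heading 135 -> 180
Final: pos=(4.95,-4.95), heading=180, 0 segment(s) drawn
Segments drawn: 0

Answer: 0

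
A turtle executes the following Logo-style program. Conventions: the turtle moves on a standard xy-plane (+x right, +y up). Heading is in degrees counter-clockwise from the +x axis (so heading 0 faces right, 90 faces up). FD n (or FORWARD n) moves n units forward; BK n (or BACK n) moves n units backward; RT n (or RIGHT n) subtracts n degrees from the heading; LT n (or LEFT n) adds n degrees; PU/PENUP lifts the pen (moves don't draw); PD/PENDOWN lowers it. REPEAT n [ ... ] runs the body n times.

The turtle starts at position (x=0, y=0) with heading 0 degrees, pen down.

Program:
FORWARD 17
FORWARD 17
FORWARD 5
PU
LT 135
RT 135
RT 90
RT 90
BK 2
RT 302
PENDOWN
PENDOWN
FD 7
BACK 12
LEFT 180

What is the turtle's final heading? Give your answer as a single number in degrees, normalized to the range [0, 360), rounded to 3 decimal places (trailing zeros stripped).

Executing turtle program step by step:
Start: pos=(0,0), heading=0, pen down
FD 17: (0,0) -> (17,0) [heading=0, draw]
FD 17: (17,0) -> (34,0) [heading=0, draw]
FD 5: (34,0) -> (39,0) [heading=0, draw]
PU: pen up
LT 135: heading 0 -> 135
RT 135: heading 135 -> 0
RT 90: heading 0 -> 270
RT 90: heading 270 -> 180
BK 2: (39,0) -> (41,0) [heading=180, move]
RT 302: heading 180 -> 238
PD: pen down
PD: pen down
FD 7: (41,0) -> (37.291,-5.936) [heading=238, draw]
BK 12: (37.291,-5.936) -> (43.65,4.24) [heading=238, draw]
LT 180: heading 238 -> 58
Final: pos=(43.65,4.24), heading=58, 5 segment(s) drawn

Answer: 58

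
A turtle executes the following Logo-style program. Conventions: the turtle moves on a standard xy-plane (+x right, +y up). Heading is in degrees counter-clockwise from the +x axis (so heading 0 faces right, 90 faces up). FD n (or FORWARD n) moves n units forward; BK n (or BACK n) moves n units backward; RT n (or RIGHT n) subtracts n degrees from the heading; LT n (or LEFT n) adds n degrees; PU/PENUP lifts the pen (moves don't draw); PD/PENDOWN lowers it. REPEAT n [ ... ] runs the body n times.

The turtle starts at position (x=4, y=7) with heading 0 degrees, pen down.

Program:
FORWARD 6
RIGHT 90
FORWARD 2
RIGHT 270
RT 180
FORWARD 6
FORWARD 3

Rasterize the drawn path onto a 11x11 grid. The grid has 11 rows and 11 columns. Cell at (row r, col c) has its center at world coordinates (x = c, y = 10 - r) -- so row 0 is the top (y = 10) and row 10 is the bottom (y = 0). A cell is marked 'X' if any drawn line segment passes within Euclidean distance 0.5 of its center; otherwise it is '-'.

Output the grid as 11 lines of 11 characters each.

Answer: -----------
-----------
-----------
----XXXXXXX
----------X
-XXXXXXXXXX
-----------
-----------
-----------
-----------
-----------

Derivation:
Segment 0: (4,7) -> (10,7)
Segment 1: (10,7) -> (10,5)
Segment 2: (10,5) -> (4,5)
Segment 3: (4,5) -> (1,5)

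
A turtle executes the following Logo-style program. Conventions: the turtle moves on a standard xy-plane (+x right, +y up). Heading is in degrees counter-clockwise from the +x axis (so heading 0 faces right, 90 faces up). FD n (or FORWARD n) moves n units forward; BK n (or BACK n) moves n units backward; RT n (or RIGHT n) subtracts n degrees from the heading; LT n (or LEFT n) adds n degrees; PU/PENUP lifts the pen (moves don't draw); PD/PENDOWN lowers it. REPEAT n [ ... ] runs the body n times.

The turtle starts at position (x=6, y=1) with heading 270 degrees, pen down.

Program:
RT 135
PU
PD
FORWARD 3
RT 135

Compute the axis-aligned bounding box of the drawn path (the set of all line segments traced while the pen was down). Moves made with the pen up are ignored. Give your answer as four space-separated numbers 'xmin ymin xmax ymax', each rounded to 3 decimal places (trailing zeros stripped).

Executing turtle program step by step:
Start: pos=(6,1), heading=270, pen down
RT 135: heading 270 -> 135
PU: pen up
PD: pen down
FD 3: (6,1) -> (3.879,3.121) [heading=135, draw]
RT 135: heading 135 -> 0
Final: pos=(3.879,3.121), heading=0, 1 segment(s) drawn

Segment endpoints: x in {3.879, 6}, y in {1, 3.121}
xmin=3.879, ymin=1, xmax=6, ymax=3.121

Answer: 3.879 1 6 3.121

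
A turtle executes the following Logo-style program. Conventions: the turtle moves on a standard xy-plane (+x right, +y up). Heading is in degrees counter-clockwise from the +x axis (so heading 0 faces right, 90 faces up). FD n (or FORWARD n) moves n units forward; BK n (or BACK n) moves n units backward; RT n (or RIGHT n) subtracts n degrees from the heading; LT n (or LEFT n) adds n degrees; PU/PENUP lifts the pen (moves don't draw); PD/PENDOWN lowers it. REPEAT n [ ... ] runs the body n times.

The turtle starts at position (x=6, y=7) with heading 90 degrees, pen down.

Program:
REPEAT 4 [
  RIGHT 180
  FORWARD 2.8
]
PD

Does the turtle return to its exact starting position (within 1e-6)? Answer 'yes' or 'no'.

Executing turtle program step by step:
Start: pos=(6,7), heading=90, pen down
REPEAT 4 [
  -- iteration 1/4 --
  RT 180: heading 90 -> 270
  FD 2.8: (6,7) -> (6,4.2) [heading=270, draw]
  -- iteration 2/4 --
  RT 180: heading 270 -> 90
  FD 2.8: (6,4.2) -> (6,7) [heading=90, draw]
  -- iteration 3/4 --
  RT 180: heading 90 -> 270
  FD 2.8: (6,7) -> (6,4.2) [heading=270, draw]
  -- iteration 4/4 --
  RT 180: heading 270 -> 90
  FD 2.8: (6,4.2) -> (6,7) [heading=90, draw]
]
PD: pen down
Final: pos=(6,7), heading=90, 4 segment(s) drawn

Start position: (6, 7)
Final position: (6, 7)
Distance = 0; < 1e-6 -> CLOSED

Answer: yes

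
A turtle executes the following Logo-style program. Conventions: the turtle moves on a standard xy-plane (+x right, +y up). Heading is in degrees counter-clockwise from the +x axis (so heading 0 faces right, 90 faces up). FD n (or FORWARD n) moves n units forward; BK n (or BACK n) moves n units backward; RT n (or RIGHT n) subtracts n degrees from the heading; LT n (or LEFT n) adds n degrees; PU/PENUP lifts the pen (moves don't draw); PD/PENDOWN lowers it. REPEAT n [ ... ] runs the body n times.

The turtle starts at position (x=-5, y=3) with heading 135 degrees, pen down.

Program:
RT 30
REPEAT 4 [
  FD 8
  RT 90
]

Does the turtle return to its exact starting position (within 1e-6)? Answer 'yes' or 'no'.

Executing turtle program step by step:
Start: pos=(-5,3), heading=135, pen down
RT 30: heading 135 -> 105
REPEAT 4 [
  -- iteration 1/4 --
  FD 8: (-5,3) -> (-7.071,10.727) [heading=105, draw]
  RT 90: heading 105 -> 15
  -- iteration 2/4 --
  FD 8: (-7.071,10.727) -> (0.657,12.798) [heading=15, draw]
  RT 90: heading 15 -> 285
  -- iteration 3/4 --
  FD 8: (0.657,12.798) -> (2.727,5.071) [heading=285, draw]
  RT 90: heading 285 -> 195
  -- iteration 4/4 --
  FD 8: (2.727,5.071) -> (-5,3) [heading=195, draw]
  RT 90: heading 195 -> 105
]
Final: pos=(-5,3), heading=105, 4 segment(s) drawn

Start position: (-5, 3)
Final position: (-5, 3)
Distance = 0; < 1e-6 -> CLOSED

Answer: yes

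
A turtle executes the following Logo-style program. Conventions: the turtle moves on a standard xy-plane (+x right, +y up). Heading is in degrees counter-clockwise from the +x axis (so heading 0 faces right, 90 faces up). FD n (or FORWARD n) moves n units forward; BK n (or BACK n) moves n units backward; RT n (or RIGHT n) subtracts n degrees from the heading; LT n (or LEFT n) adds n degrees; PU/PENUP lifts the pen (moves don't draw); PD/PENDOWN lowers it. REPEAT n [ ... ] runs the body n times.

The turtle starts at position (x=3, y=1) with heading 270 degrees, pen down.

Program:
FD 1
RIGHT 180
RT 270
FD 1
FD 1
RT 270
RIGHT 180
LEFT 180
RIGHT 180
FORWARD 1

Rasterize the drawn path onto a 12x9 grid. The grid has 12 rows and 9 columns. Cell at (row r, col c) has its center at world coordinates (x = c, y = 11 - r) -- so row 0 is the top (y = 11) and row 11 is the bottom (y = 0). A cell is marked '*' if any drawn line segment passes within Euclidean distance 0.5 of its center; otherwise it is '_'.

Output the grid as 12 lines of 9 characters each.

Answer: _________
_________
_________
_________
_________
_________
_________
_________
_________
_________
_*_*_____
_***_____

Derivation:
Segment 0: (3,1) -> (3,0)
Segment 1: (3,0) -> (2,-0)
Segment 2: (2,-0) -> (1,-0)
Segment 3: (1,-0) -> (1,1)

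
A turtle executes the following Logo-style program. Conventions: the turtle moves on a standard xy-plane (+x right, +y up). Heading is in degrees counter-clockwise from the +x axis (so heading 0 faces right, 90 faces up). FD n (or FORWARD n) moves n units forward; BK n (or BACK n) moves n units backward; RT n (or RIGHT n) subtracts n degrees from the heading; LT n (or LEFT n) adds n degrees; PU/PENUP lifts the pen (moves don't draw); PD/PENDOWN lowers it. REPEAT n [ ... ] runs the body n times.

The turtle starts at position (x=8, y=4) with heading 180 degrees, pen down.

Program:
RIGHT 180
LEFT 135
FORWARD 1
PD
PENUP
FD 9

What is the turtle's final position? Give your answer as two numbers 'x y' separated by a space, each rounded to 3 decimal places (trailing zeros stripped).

Executing turtle program step by step:
Start: pos=(8,4), heading=180, pen down
RT 180: heading 180 -> 0
LT 135: heading 0 -> 135
FD 1: (8,4) -> (7.293,4.707) [heading=135, draw]
PD: pen down
PU: pen up
FD 9: (7.293,4.707) -> (0.929,11.071) [heading=135, move]
Final: pos=(0.929,11.071), heading=135, 1 segment(s) drawn

Answer: 0.929 11.071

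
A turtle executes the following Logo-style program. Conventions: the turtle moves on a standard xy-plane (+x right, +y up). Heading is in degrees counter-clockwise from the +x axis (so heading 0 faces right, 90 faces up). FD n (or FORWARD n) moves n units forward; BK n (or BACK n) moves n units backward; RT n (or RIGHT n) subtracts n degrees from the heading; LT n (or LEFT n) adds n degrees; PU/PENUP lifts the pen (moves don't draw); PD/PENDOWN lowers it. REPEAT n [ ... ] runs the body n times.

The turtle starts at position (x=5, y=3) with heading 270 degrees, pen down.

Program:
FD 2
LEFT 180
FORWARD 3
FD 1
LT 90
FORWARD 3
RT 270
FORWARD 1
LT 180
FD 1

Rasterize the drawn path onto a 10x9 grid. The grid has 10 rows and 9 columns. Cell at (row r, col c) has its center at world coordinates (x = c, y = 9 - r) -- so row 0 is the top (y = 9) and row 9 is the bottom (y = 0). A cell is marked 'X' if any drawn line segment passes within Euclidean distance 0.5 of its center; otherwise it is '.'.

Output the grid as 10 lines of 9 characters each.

Segment 0: (5,3) -> (5,1)
Segment 1: (5,1) -> (5,4)
Segment 2: (5,4) -> (5,5)
Segment 3: (5,5) -> (2,5)
Segment 4: (2,5) -> (2,4)
Segment 5: (2,4) -> (2,5)

Answer: .........
.........
.........
.........
..XXXX...
..X..X...
.....X...
.....X...
.....X...
.........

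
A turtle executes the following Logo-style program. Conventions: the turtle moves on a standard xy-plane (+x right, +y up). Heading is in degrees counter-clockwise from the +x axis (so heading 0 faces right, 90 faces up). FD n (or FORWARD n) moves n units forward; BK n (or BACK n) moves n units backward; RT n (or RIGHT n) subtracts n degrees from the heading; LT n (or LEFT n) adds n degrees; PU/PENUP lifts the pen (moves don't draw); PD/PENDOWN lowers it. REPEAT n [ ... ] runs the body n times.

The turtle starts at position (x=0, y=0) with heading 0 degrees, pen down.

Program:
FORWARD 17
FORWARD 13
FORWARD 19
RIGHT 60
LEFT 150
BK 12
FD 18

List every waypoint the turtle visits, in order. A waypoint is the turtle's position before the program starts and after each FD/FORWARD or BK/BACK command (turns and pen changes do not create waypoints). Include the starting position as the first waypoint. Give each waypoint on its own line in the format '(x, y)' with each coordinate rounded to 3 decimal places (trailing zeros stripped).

Executing turtle program step by step:
Start: pos=(0,0), heading=0, pen down
FD 17: (0,0) -> (17,0) [heading=0, draw]
FD 13: (17,0) -> (30,0) [heading=0, draw]
FD 19: (30,0) -> (49,0) [heading=0, draw]
RT 60: heading 0 -> 300
LT 150: heading 300 -> 90
BK 12: (49,0) -> (49,-12) [heading=90, draw]
FD 18: (49,-12) -> (49,6) [heading=90, draw]
Final: pos=(49,6), heading=90, 5 segment(s) drawn
Waypoints (6 total):
(0, 0)
(17, 0)
(30, 0)
(49, 0)
(49, -12)
(49, 6)

Answer: (0, 0)
(17, 0)
(30, 0)
(49, 0)
(49, -12)
(49, 6)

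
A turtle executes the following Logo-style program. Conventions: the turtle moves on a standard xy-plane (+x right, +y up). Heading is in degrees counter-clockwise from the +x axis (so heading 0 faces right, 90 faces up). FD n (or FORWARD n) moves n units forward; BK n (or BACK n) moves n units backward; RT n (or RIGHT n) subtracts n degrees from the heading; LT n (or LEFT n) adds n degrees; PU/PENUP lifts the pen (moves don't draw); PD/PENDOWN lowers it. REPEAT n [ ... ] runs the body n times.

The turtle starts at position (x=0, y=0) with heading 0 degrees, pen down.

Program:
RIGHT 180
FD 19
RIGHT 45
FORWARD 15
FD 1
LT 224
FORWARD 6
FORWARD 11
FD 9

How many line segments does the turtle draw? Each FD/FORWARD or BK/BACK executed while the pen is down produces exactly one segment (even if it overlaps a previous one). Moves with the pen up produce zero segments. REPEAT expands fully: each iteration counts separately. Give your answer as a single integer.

Answer: 6

Derivation:
Executing turtle program step by step:
Start: pos=(0,0), heading=0, pen down
RT 180: heading 0 -> 180
FD 19: (0,0) -> (-19,0) [heading=180, draw]
RT 45: heading 180 -> 135
FD 15: (-19,0) -> (-29.607,10.607) [heading=135, draw]
FD 1: (-29.607,10.607) -> (-30.314,11.314) [heading=135, draw]
LT 224: heading 135 -> 359
FD 6: (-30.314,11.314) -> (-24.315,11.209) [heading=359, draw]
FD 11: (-24.315,11.209) -> (-13.316,11.017) [heading=359, draw]
FD 9: (-13.316,11.017) -> (-4.318,10.86) [heading=359, draw]
Final: pos=(-4.318,10.86), heading=359, 6 segment(s) drawn
Segments drawn: 6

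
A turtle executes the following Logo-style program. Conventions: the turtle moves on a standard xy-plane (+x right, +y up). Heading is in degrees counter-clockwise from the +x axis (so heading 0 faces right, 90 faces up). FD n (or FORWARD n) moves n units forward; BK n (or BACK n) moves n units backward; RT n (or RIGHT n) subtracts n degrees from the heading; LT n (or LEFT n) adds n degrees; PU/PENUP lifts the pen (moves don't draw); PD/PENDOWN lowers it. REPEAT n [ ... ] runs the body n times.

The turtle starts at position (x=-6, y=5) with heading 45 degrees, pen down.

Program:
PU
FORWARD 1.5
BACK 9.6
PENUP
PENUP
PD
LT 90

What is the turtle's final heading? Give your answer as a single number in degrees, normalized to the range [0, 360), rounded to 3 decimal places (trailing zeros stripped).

Executing turtle program step by step:
Start: pos=(-6,5), heading=45, pen down
PU: pen up
FD 1.5: (-6,5) -> (-4.939,6.061) [heading=45, move]
BK 9.6: (-4.939,6.061) -> (-11.728,-0.728) [heading=45, move]
PU: pen up
PU: pen up
PD: pen down
LT 90: heading 45 -> 135
Final: pos=(-11.728,-0.728), heading=135, 0 segment(s) drawn

Answer: 135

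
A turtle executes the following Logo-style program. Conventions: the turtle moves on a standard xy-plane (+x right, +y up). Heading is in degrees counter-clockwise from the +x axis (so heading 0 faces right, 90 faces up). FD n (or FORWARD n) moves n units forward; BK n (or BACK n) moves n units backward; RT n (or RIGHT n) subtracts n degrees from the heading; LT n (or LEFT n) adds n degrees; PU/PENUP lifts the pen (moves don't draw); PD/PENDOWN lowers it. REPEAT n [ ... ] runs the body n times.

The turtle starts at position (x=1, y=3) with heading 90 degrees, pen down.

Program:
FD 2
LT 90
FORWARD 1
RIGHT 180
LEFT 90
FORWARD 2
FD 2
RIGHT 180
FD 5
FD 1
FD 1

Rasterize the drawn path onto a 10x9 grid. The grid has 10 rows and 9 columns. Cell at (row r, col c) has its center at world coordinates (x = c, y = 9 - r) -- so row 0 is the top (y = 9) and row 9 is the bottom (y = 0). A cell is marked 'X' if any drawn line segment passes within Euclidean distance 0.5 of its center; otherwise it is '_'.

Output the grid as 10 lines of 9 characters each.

Answer: X________
X________
X________
X________
XX_______
XX_______
XX_______
X________
_________
_________

Derivation:
Segment 0: (1,3) -> (1,5)
Segment 1: (1,5) -> (0,5)
Segment 2: (0,5) -> (0,7)
Segment 3: (0,7) -> (0,9)
Segment 4: (0,9) -> (0,4)
Segment 5: (0,4) -> (0,3)
Segment 6: (0,3) -> (0,2)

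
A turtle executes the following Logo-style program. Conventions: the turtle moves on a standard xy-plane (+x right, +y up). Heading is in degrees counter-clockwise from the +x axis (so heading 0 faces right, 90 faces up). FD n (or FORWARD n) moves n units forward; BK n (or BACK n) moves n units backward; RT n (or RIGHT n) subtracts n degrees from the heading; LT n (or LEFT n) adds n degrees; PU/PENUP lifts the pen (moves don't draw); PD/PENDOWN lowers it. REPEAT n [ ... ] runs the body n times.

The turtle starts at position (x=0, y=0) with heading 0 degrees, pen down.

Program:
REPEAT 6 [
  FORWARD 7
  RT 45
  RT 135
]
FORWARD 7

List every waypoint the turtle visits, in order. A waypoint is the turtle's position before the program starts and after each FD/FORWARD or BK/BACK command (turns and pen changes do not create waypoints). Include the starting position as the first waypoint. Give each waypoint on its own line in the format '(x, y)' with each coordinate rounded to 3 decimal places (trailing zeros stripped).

Answer: (0, 0)
(7, 0)
(0, 0)
(7, 0)
(0, 0)
(7, 0)
(0, 0)
(7, 0)

Derivation:
Executing turtle program step by step:
Start: pos=(0,0), heading=0, pen down
REPEAT 6 [
  -- iteration 1/6 --
  FD 7: (0,0) -> (7,0) [heading=0, draw]
  RT 45: heading 0 -> 315
  RT 135: heading 315 -> 180
  -- iteration 2/6 --
  FD 7: (7,0) -> (0,0) [heading=180, draw]
  RT 45: heading 180 -> 135
  RT 135: heading 135 -> 0
  -- iteration 3/6 --
  FD 7: (0,0) -> (7,0) [heading=0, draw]
  RT 45: heading 0 -> 315
  RT 135: heading 315 -> 180
  -- iteration 4/6 --
  FD 7: (7,0) -> (0,0) [heading=180, draw]
  RT 45: heading 180 -> 135
  RT 135: heading 135 -> 0
  -- iteration 5/6 --
  FD 7: (0,0) -> (7,0) [heading=0, draw]
  RT 45: heading 0 -> 315
  RT 135: heading 315 -> 180
  -- iteration 6/6 --
  FD 7: (7,0) -> (0,0) [heading=180, draw]
  RT 45: heading 180 -> 135
  RT 135: heading 135 -> 0
]
FD 7: (0,0) -> (7,0) [heading=0, draw]
Final: pos=(7,0), heading=0, 7 segment(s) drawn
Waypoints (8 total):
(0, 0)
(7, 0)
(0, 0)
(7, 0)
(0, 0)
(7, 0)
(0, 0)
(7, 0)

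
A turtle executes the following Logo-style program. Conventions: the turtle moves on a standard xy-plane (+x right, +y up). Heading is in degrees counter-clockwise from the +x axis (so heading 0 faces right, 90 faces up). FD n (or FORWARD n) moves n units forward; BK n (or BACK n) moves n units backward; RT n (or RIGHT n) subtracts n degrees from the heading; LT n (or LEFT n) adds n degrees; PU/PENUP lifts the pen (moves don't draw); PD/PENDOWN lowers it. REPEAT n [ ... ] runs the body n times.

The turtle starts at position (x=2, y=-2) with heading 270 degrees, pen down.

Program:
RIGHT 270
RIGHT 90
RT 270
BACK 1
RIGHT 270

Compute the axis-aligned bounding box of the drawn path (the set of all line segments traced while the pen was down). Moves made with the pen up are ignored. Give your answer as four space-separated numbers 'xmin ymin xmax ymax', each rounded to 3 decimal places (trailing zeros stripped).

Answer: 1 -2 2 -2

Derivation:
Executing turtle program step by step:
Start: pos=(2,-2), heading=270, pen down
RT 270: heading 270 -> 0
RT 90: heading 0 -> 270
RT 270: heading 270 -> 0
BK 1: (2,-2) -> (1,-2) [heading=0, draw]
RT 270: heading 0 -> 90
Final: pos=(1,-2), heading=90, 1 segment(s) drawn

Segment endpoints: x in {1, 2}, y in {-2, -2}
xmin=1, ymin=-2, xmax=2, ymax=-2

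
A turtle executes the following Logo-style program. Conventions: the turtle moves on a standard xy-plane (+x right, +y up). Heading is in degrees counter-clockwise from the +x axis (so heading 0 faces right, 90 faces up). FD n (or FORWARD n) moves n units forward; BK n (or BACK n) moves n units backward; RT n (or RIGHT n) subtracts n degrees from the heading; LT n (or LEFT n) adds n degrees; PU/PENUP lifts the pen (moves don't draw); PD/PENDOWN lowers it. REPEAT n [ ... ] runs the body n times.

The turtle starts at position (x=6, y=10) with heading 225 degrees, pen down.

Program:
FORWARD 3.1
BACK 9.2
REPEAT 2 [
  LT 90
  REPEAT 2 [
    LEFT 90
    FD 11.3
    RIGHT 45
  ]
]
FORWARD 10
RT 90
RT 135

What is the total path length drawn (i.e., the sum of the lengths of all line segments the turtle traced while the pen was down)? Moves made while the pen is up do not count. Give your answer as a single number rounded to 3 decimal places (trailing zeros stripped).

Answer: 67.5

Derivation:
Executing turtle program step by step:
Start: pos=(6,10), heading=225, pen down
FD 3.1: (6,10) -> (3.808,7.808) [heading=225, draw]
BK 9.2: (3.808,7.808) -> (10.313,14.313) [heading=225, draw]
REPEAT 2 [
  -- iteration 1/2 --
  LT 90: heading 225 -> 315
  REPEAT 2 [
    -- iteration 1/2 --
    LT 90: heading 315 -> 45
    FD 11.3: (10.313,14.313) -> (18.304,22.304) [heading=45, draw]
    RT 45: heading 45 -> 0
    -- iteration 2/2 --
    LT 90: heading 0 -> 90
    FD 11.3: (18.304,22.304) -> (18.304,33.604) [heading=90, draw]
    RT 45: heading 90 -> 45
  ]
  -- iteration 2/2 --
  LT 90: heading 45 -> 135
  REPEAT 2 [
    -- iteration 1/2 --
    LT 90: heading 135 -> 225
    FD 11.3: (18.304,33.604) -> (10.313,25.613) [heading=225, draw]
    RT 45: heading 225 -> 180
    -- iteration 2/2 --
    LT 90: heading 180 -> 270
    FD 11.3: (10.313,25.613) -> (10.313,14.313) [heading=270, draw]
    RT 45: heading 270 -> 225
  ]
]
FD 10: (10.313,14.313) -> (3.242,7.242) [heading=225, draw]
RT 90: heading 225 -> 135
RT 135: heading 135 -> 0
Final: pos=(3.242,7.242), heading=0, 7 segment(s) drawn

Segment lengths:
  seg 1: (6,10) -> (3.808,7.808), length = 3.1
  seg 2: (3.808,7.808) -> (10.313,14.313), length = 9.2
  seg 3: (10.313,14.313) -> (18.304,22.304), length = 11.3
  seg 4: (18.304,22.304) -> (18.304,33.604), length = 11.3
  seg 5: (18.304,33.604) -> (10.313,25.613), length = 11.3
  seg 6: (10.313,25.613) -> (10.313,14.313), length = 11.3
  seg 7: (10.313,14.313) -> (3.242,7.242), length = 10
Total = 67.5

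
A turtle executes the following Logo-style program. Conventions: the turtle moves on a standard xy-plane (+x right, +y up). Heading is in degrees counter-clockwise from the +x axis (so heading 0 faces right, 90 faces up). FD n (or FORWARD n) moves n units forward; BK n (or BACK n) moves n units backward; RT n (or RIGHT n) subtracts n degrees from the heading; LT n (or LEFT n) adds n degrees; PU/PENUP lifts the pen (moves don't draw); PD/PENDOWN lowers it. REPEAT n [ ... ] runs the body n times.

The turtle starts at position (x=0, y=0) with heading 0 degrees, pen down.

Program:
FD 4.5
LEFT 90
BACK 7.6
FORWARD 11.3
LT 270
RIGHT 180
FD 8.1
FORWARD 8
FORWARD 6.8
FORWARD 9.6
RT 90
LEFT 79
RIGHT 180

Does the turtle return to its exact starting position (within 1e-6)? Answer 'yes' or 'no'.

Executing turtle program step by step:
Start: pos=(0,0), heading=0, pen down
FD 4.5: (0,0) -> (4.5,0) [heading=0, draw]
LT 90: heading 0 -> 90
BK 7.6: (4.5,0) -> (4.5,-7.6) [heading=90, draw]
FD 11.3: (4.5,-7.6) -> (4.5,3.7) [heading=90, draw]
LT 270: heading 90 -> 0
RT 180: heading 0 -> 180
FD 8.1: (4.5,3.7) -> (-3.6,3.7) [heading=180, draw]
FD 8: (-3.6,3.7) -> (-11.6,3.7) [heading=180, draw]
FD 6.8: (-11.6,3.7) -> (-18.4,3.7) [heading=180, draw]
FD 9.6: (-18.4,3.7) -> (-28,3.7) [heading=180, draw]
RT 90: heading 180 -> 90
LT 79: heading 90 -> 169
RT 180: heading 169 -> 349
Final: pos=(-28,3.7), heading=349, 7 segment(s) drawn

Start position: (0, 0)
Final position: (-28, 3.7)
Distance = 28.243; >= 1e-6 -> NOT closed

Answer: no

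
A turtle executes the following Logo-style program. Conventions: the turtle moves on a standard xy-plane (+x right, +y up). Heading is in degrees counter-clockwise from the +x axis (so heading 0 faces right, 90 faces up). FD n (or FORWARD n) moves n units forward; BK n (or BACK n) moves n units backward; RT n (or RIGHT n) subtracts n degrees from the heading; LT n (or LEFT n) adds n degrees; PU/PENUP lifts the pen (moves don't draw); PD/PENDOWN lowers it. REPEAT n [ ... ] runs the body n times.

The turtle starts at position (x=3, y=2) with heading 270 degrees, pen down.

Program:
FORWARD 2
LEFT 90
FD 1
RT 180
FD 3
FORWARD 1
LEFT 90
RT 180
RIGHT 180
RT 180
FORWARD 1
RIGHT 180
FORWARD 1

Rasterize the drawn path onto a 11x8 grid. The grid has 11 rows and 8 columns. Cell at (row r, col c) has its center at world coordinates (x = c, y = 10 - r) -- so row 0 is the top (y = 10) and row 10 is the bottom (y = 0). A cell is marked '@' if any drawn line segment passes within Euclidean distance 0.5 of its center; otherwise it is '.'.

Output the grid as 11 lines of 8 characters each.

Segment 0: (3,2) -> (3,0)
Segment 1: (3,0) -> (4,-0)
Segment 2: (4,-0) -> (1,0)
Segment 3: (1,0) -> (-0,0)
Segment 4: (-0,0) -> (-0,1)
Segment 5: (-0,1) -> (-0,0)

Answer: ........
........
........
........
........
........
........
........
...@....
@..@....
@@@@@...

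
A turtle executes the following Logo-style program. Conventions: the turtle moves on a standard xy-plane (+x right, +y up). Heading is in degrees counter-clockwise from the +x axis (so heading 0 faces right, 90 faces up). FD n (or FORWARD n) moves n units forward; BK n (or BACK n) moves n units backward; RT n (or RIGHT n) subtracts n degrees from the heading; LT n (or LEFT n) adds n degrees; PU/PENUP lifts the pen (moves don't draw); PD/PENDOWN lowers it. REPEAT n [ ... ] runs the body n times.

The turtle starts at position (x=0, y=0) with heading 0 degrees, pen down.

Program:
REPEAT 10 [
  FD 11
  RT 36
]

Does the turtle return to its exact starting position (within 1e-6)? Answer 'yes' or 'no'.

Executing turtle program step by step:
Start: pos=(0,0), heading=0, pen down
REPEAT 10 [
  -- iteration 1/10 --
  FD 11: (0,0) -> (11,0) [heading=0, draw]
  RT 36: heading 0 -> 324
  -- iteration 2/10 --
  FD 11: (11,0) -> (19.899,-6.466) [heading=324, draw]
  RT 36: heading 324 -> 288
  -- iteration 3/10 --
  FD 11: (19.899,-6.466) -> (23.298,-16.927) [heading=288, draw]
  RT 36: heading 288 -> 252
  -- iteration 4/10 --
  FD 11: (23.298,-16.927) -> (19.899,-27.389) [heading=252, draw]
  RT 36: heading 252 -> 216
  -- iteration 5/10 --
  FD 11: (19.899,-27.389) -> (11,-33.855) [heading=216, draw]
  RT 36: heading 216 -> 180
  -- iteration 6/10 --
  FD 11: (11,-33.855) -> (0,-33.855) [heading=180, draw]
  RT 36: heading 180 -> 144
  -- iteration 7/10 --
  FD 11: (0,-33.855) -> (-8.899,-27.389) [heading=144, draw]
  RT 36: heading 144 -> 108
  -- iteration 8/10 --
  FD 11: (-8.899,-27.389) -> (-12.298,-16.927) [heading=108, draw]
  RT 36: heading 108 -> 72
  -- iteration 9/10 --
  FD 11: (-12.298,-16.927) -> (-8.899,-6.466) [heading=72, draw]
  RT 36: heading 72 -> 36
  -- iteration 10/10 --
  FD 11: (-8.899,-6.466) -> (0,0) [heading=36, draw]
  RT 36: heading 36 -> 0
]
Final: pos=(0,0), heading=0, 10 segment(s) drawn

Start position: (0, 0)
Final position: (0, 0)
Distance = 0; < 1e-6 -> CLOSED

Answer: yes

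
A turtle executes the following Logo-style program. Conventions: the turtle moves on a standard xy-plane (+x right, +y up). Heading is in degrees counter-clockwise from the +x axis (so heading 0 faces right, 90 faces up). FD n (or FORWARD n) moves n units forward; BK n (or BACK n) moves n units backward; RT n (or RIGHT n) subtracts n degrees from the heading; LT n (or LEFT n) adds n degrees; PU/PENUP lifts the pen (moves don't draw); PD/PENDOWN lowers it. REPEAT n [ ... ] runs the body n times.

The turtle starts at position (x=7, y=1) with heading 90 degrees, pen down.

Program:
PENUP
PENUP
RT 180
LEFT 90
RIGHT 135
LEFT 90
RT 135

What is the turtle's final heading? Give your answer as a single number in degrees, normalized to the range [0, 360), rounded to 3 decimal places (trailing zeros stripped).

Executing turtle program step by step:
Start: pos=(7,1), heading=90, pen down
PU: pen up
PU: pen up
RT 180: heading 90 -> 270
LT 90: heading 270 -> 0
RT 135: heading 0 -> 225
LT 90: heading 225 -> 315
RT 135: heading 315 -> 180
Final: pos=(7,1), heading=180, 0 segment(s) drawn

Answer: 180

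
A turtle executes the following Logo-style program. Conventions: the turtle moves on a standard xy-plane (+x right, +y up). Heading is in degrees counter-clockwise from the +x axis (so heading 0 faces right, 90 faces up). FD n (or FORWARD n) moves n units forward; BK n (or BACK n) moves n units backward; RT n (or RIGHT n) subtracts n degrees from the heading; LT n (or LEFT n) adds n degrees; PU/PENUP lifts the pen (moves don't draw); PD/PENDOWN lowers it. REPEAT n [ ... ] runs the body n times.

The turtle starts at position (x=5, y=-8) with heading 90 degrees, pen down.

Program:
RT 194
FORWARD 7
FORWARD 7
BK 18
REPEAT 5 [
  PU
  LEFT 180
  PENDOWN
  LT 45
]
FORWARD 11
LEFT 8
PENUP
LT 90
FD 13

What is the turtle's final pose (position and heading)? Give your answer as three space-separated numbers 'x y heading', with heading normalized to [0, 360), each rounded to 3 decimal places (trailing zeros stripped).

Executing turtle program step by step:
Start: pos=(5,-8), heading=90, pen down
RT 194: heading 90 -> 256
FD 7: (5,-8) -> (3.307,-14.792) [heading=256, draw]
FD 7: (3.307,-14.792) -> (1.613,-21.584) [heading=256, draw]
BK 18: (1.613,-21.584) -> (5.968,-4.119) [heading=256, draw]
REPEAT 5 [
  -- iteration 1/5 --
  PU: pen up
  LT 180: heading 256 -> 76
  PD: pen down
  LT 45: heading 76 -> 121
  -- iteration 2/5 --
  PU: pen up
  LT 180: heading 121 -> 301
  PD: pen down
  LT 45: heading 301 -> 346
  -- iteration 3/5 --
  PU: pen up
  LT 180: heading 346 -> 166
  PD: pen down
  LT 45: heading 166 -> 211
  -- iteration 4/5 --
  PU: pen up
  LT 180: heading 211 -> 31
  PD: pen down
  LT 45: heading 31 -> 76
  -- iteration 5/5 --
  PU: pen up
  LT 180: heading 76 -> 256
  PD: pen down
  LT 45: heading 256 -> 301
]
FD 11: (5.968,-4.119) -> (11.633,-13.548) [heading=301, draw]
LT 8: heading 301 -> 309
PU: pen up
LT 90: heading 309 -> 39
FD 13: (11.633,-13.548) -> (21.736,-5.366) [heading=39, move]
Final: pos=(21.736,-5.366), heading=39, 4 segment(s) drawn

Answer: 21.736 -5.366 39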